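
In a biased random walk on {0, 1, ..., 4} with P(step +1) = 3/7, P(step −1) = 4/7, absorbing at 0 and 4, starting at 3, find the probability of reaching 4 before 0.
P(hit 4 before 0) = (1 − (4/3)^3) / (1 − (4/3)^4) = 111/175

Let u_k denote P(reach 4 before 0 | start at k). Boundary: u_0 = 0, u_4 = 1. Recurrence: u_k = 3/7·u_{k+1} + 4/7·u_{k-1} for 1 ≤ k ≤ 3. Try u_k = A + B·r^k with r = q/p = (4/7)/(3/7) = 4/3. Substitution satisfies the recurrence; boundary conditions give:
  u_k = (1 − r^k) / (1 − r^N) = (1 − (4/3)^3) / (1 − (4/3)^4) = 111/175.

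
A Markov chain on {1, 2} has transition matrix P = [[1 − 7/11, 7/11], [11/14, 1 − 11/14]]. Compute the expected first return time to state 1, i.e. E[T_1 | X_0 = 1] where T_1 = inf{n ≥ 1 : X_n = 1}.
E[T_1 | X_0 = 1] = 1/π_1 = 219/121

For an irreducible recurrent Markov chain with stationary distribution π, E[T_i | X_0 = i] = 1/π_i (Kac's formula). Here π_1 = (11/14)/(7/11 + 11/14) = (11/14)/(219/154) = 121/219, so E[T_1 | X_0 = 1] = 1/π_1 = (7/11 + 11/14)/(11/14) = (219/154)/(11/14) = 219/121.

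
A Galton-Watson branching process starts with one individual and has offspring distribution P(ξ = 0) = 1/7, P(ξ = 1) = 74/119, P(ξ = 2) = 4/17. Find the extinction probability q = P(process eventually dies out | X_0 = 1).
q = 17/28

The pgf is f(s) = 1/7 + 74/119·s + 4/17·s². The extinction probability q is the smallest fixed point of f in [0, 1]. Setting s = f(s):
  4/17·s² + (74/119 − 1)·s + 1/7 = 0
  4/17·s² − (1/7 + 4/17)·s + 1/7 = 0
which factors as (s − 1)·(4/17·s − 1/7) = 0, giving roots s = 1 and s = (1/7)/(4/17) = 17/28.
Mean offspring μ = 74/119 + 2·4/17 = 130/119 > 1 (supercritical), so q < 1. The extinction probability is the smaller root: q = (1/7)/(4/17) = 17/28.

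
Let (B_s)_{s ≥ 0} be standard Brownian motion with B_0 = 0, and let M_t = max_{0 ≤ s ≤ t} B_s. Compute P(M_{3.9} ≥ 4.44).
P(M_{3.9} ≥ 4.44) = 2·P(B_{3.9} ≥ 4.44) = 2(1 − Φ(4.44/√3.9)) ≈ 0.0246

By the reflection principle for Brownian motion, P(M_t ≥ a) = 2 · P(B_t ≥ a) for a ≥ 0. Since B_t ~ N(0, t), P(B_t ≥ 4.44) = 1 − Φ(4.44/√t) = 1 − Φ(4.44/√3.9) = 1 − Φ(2.2483). So
  P(M_{3.9} ≥ 4.44) = 2(1 − Φ(2.2483)) ≈ 0.0246.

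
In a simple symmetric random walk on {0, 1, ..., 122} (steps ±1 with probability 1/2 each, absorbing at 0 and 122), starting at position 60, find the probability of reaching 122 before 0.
P(hit 122 before 0) = 60/122 = 30/61

Let u_k = P(hit 122 before 0 | start at k). Then u_0 = 0, u_122 = 1, and u_k = u_{k-1}/2 + u_{k+1}/2 for 1 ≤ k ≤ 121. This harmonic recurrence is solved by u_k = k/122, giving u_60 = 60/122 = 30/61.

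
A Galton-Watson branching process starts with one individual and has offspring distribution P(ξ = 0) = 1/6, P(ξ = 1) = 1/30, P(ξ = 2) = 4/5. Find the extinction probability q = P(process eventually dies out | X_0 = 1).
q = 5/24

The pgf is f(s) = 1/6 + 1/30·s + 4/5·s². The extinction probability q is the smallest fixed point of f in [0, 1]. Setting s = f(s):
  4/5·s² + (1/30 − 1)·s + 1/6 = 0
  4/5·s² − (1/6 + 4/5)·s + 1/6 = 0
which factors as (s − 1)·(4/5·s − 1/6) = 0, giving roots s = 1 and s = (1/6)/(4/5) = 5/24.
Mean offspring μ = 1/30 + 2·4/5 = 49/30 > 1 (supercritical), so q < 1. The extinction probability is the smaller root: q = (1/6)/(4/5) = 5/24.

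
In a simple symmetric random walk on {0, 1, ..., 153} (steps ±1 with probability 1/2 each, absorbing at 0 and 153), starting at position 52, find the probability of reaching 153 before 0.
P(hit 153 before 0) = 52/153

Let u_k = P(hit 153 before 0 | start at k). Then u_0 = 0, u_153 = 1, and u_k = u_{k-1}/2 + u_{k+1}/2 for 1 ≤ k ≤ 152. This harmonic recurrence is solved by u_k = k/153, giving u_52 = 52/153.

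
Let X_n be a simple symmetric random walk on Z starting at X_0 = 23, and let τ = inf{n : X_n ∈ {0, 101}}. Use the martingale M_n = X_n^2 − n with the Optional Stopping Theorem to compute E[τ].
E[τ] = 1794

M_n = X_n^2 − n is a martingale (since E[X_{n+1}^2 | F_n] = X_n^2 + 1). By OST (τ has finite mean in a bounded region), E[M_τ] = E[M_0] = X_0^2 − 0 = 23^2 = 529. Also E[M_τ] = E[X_τ^2] − E[τ]. The walk exits at 0 or 101, with P(hit 101 first) = 23/101, so E[X_τ^2] = 101^2 · 23/101 + 0 = 2323. Thus E[τ] = E[X_τ^2] − E[M_τ] = 2323 − 529 = 1794 = 23(101 − 23) = 1794.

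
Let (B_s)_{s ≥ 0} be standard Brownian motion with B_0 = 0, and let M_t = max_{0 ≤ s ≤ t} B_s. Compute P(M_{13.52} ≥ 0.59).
P(M_{13.52} ≥ 0.59) = 2·P(B_{13.52} ≥ 0.59) = 2(1 − Φ(0.59/√13.52)) ≈ 0.8725

By the reflection principle for Brownian motion, P(M_t ≥ a) = 2 · P(B_t ≥ a) for a ≥ 0. Since B_t ~ N(0, t), P(B_t ≥ 0.59) = 1 − Φ(0.59/√t) = 1 − Φ(0.59/√13.52) = 1 − Φ(0.1605). So
  P(M_{13.52} ≥ 0.59) = 2(1 − Φ(0.1605)) ≈ 0.8725.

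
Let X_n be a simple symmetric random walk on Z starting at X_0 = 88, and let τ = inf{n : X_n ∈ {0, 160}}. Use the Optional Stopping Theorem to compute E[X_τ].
E[X_τ] = 88

X_n is a martingale and τ is a bounded-mean stopping time (indeed τ is finite a.s. with bounded expectation since the walk is in a bounded region). By the OST, E[X_τ] = E[X_0] = 88. Equivalently: E[X_τ] = 160 · P(hit 160 first) + 0 · P(hit 0 first) = 160 · (88/160) = 88.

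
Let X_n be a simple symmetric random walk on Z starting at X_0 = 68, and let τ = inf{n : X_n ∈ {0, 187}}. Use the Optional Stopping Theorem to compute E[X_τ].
E[X_τ] = 68

X_n is a martingale and τ is a bounded-mean stopping time (indeed τ is finite a.s. with bounded expectation since the walk is in a bounded region). By the OST, E[X_τ] = E[X_0] = 68. Equivalently: E[X_τ] = 187 · P(hit 187 first) + 0 · P(hit 0 first) = 187 · (68/187) = 68.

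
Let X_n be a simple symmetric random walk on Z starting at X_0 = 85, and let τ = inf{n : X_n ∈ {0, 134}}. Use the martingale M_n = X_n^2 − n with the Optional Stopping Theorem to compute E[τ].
E[τ] = 4165

M_n = X_n^2 − n is a martingale (since E[X_{n+1}^2 | F_n] = X_n^2 + 1). By OST (τ has finite mean in a bounded region), E[M_τ] = E[M_0] = X_0^2 − 0 = 85^2 = 7225. Also E[M_τ] = E[X_τ^2] − E[τ]. The walk exits at 0 or 134, with P(hit 134 first) = 85/134, so E[X_τ^2] = 134^2 · 85/134 + 0 = 11390. Thus E[τ] = E[X_τ^2] − E[M_τ] = 11390 − 7225 = 4165 = 85(134 − 85) = 4165.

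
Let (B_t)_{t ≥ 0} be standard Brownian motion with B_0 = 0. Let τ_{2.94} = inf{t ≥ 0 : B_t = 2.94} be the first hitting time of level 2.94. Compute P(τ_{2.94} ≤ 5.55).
P(τ_{2.94} ≤ 5.55) = 2(1 − Φ(2.94/√5.55)) = 2(1 − Φ(1.2480)) ≈ 0.2120

By the reflection principle for standard BM, P(τ_b ≤ t) = 2 · P(B_t ≥ b). Since B_t ~ N(0, t), P(B_t ≥ 2.94) = 1 − Φ(2.94/√t) = 1 − Φ(2.94/√5.55) = 1 − Φ(1.2480) ≈ 0.10602. Doubling: P(τ_{2.94} ≤ 5.55) ≈ 2 · 0.10602 = 0.21204 ≈ 0.2120.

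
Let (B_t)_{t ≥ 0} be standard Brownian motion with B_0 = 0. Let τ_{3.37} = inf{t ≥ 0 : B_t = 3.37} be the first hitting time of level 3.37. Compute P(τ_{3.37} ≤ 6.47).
P(τ_{3.37} ≤ 6.47) = 2(1 − Φ(3.37/√6.47)) = 2(1 − Φ(1.3249)) ≈ 0.1852

By the reflection principle for standard BM, P(τ_b ≤ t) = 2 · P(B_t ≥ b). Since B_t ~ N(0, t), P(B_t ≥ 3.37) = 1 − Φ(3.37/√t) = 1 − Φ(3.37/√6.47) = 1 − Φ(1.3249) ≈ 0.09260. Doubling: P(τ_{3.37} ≤ 6.47) ≈ 2 · 0.09260 = 0.18520 ≈ 0.1852.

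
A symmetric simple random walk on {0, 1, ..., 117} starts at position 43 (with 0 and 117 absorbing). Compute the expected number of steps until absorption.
E[τ | X_0 = 43] = 3182

Let v_k = E[τ | X_0 = k]. Boundary: v_0 = v_117 = 0. Recurrence: v_k = 1 + (v_{k-1} + v_{k+1})/2 for 1 ≤ k ≤ 116. The particular solution to v_k − (v_{k-1} + v_{k+1})/2 = 1 is v_k = −k^2. Adding homogeneous solution A + B k and matching boundaries gives v_k = k (117 − k). Substituting k = 43: v_43 = 43 · 74 = 3182.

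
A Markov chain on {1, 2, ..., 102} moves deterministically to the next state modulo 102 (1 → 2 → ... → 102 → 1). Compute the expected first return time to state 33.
E[T_33 | X_0 = 33] = 102

The chain cycles deterministically, so starting at state 33 it returns in exactly 102 steps. Equivalently, the stationary distribution is uniform π_j = 1/102 for every state j, so by Kac's formula E[T_33] = 1/π_33 = 102.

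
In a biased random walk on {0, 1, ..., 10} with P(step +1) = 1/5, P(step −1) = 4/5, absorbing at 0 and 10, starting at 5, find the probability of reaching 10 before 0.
P(hit 10 before 0) = (1 − (4)^5) / (1 − (4)^10) = 1/1025

Let u_k denote P(reach 10 before 0 | start at k). Boundary: u_0 = 0, u_10 = 1. Recurrence: u_k = 1/5·u_{k+1} + 4/5·u_{k-1} for 1 ≤ k ≤ 9. Try u_k = A + B·r^k with r = q/p = (4/5)/(1/5) = 4. Substitution satisfies the recurrence; boundary conditions give:
  u_k = (1 − r^k) / (1 − r^N) = (1 − (4)^5) / (1 − (4)^10) = 1/1025.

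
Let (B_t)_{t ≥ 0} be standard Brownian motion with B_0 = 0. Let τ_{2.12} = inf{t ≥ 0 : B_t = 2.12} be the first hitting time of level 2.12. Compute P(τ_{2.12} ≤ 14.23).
P(τ_{2.12} ≤ 14.23) = 2(1 − Φ(2.12/√14.23)) = 2(1 − Φ(0.5620)) ≈ 0.5741

By the reflection principle for standard BM, P(τ_b ≤ t) = 2 · P(B_t ≥ b). Since B_t ~ N(0, t), P(B_t ≥ 2.12) = 1 − Φ(2.12/√t) = 1 − Φ(2.12/√14.23) = 1 − Φ(0.5620) ≈ 0.28706. Doubling: P(τ_{2.12} ≤ 14.23) ≈ 2 · 0.28706 = 0.57412 ≈ 0.5741.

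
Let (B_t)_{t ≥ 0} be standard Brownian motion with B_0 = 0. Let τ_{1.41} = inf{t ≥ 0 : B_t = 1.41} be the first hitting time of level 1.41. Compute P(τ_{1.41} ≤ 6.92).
P(τ_{1.41} ≤ 6.92) = 2(1 − Φ(1.41/√6.92)) = 2(1 − Φ(0.5360)) ≈ 0.5920

By the reflection principle for standard BM, P(τ_b ≤ t) = 2 · P(B_t ≥ b). Since B_t ~ N(0, t), P(B_t ≥ 1.41) = 1 − Φ(1.41/√t) = 1 − Φ(1.41/√6.92) = 1 − Φ(0.5360) ≈ 0.29598. Doubling: P(τ_{1.41} ≤ 6.92) ≈ 2 · 0.29598 = 0.59196 ≈ 0.5920.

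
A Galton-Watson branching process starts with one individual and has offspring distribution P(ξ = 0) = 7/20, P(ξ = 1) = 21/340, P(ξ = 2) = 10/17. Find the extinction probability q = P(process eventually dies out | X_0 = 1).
q = 119/200

The pgf is f(s) = 7/20 + 21/340·s + 10/17·s². The extinction probability q is the smallest fixed point of f in [0, 1]. Setting s = f(s):
  10/17·s² + (21/340 − 1)·s + 7/20 = 0
  10/17·s² − (7/20 + 10/17)·s + 7/20 = 0
which factors as (s − 1)·(10/17·s − 7/20) = 0, giving roots s = 1 and s = (7/20)/(10/17) = 119/200.
Mean offspring μ = 21/340 + 2·10/17 = 421/340 > 1 (supercritical), so q < 1. The extinction probability is the smaller root: q = (7/20)/(10/17) = 119/200.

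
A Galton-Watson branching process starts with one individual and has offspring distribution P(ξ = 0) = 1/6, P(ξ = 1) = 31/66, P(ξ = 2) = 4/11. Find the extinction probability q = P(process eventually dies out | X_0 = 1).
q = 11/24

The pgf is f(s) = 1/6 + 31/66·s + 4/11·s². The extinction probability q is the smallest fixed point of f in [0, 1]. Setting s = f(s):
  4/11·s² + (31/66 − 1)·s + 1/6 = 0
  4/11·s² − (1/6 + 4/11)·s + 1/6 = 0
which factors as (s − 1)·(4/11·s − 1/6) = 0, giving roots s = 1 and s = (1/6)/(4/11) = 11/24.
Mean offspring μ = 31/66 + 2·4/11 = 79/66 > 1 (supercritical), so q < 1. The extinction probability is the smaller root: q = (1/6)/(4/11) = 11/24.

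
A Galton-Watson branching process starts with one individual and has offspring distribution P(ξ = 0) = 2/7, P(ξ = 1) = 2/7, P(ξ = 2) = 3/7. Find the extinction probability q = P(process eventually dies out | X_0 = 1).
q = 2/3

The pgf is f(s) = 2/7 + 2/7·s + 3/7·s². The extinction probability q is the smallest fixed point of f in [0, 1]. Setting s = f(s):
  3/7·s² + (2/7 − 1)·s + 2/7 = 0
  3/7·s² − (2/7 + 3/7)·s + 2/7 = 0
which factors as (s − 1)·(3/7·s − 2/7) = 0, giving roots s = 1 and s = (2/7)/(3/7) = 2/3.
Mean offspring μ = 2/7 + 2·3/7 = 8/7 > 1 (supercritical), so q < 1. The extinction probability is the smaller root: q = (2/7)/(3/7) = 2/3.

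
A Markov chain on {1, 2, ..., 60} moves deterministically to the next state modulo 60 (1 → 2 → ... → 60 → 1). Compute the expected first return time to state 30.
E[T_30 | X_0 = 30] = 60

The chain cycles deterministically, so starting at state 30 it returns in exactly 60 steps. Equivalently, the stationary distribution is uniform π_j = 1/60 for every state j, so by Kac's formula E[T_30] = 1/π_30 = 60.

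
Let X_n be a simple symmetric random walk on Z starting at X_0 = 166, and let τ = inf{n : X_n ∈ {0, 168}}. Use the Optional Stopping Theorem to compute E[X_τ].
E[X_τ] = 166

X_n is a martingale and τ is a bounded-mean stopping time (indeed τ is finite a.s. with bounded expectation since the walk is in a bounded region). By the OST, E[X_τ] = E[X_0] = 166. Equivalently: E[X_τ] = 168 · P(hit 168 first) + 0 · P(hit 0 first) = 168 · (166/168) = 166.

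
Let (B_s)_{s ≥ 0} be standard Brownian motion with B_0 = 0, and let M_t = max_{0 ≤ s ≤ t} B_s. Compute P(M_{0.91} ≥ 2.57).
P(M_{0.91} ≥ 2.57) = 2·P(B_{0.91} ≥ 2.57) = 2(1 − Φ(2.57/√0.91)) ≈ 0.0071

By the reflection principle for Brownian motion, P(M_t ≥ a) = 2 · P(B_t ≥ a) for a ≥ 0. Since B_t ~ N(0, t), P(B_t ≥ 2.57) = 1 − Φ(2.57/√t) = 1 − Φ(2.57/√0.91) = 1 − Φ(2.6941). So
  P(M_{0.91} ≥ 2.57) = 2(1 − Φ(2.6941)) ≈ 0.0071.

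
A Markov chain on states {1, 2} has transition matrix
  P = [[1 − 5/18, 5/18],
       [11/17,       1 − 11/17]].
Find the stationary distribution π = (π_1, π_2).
π_1 = 198/283, π_2 = 85/283

Solve πP = π with π_1 + π_2 = 1. From πP = π: π_1 · (1 − 5/18) + π_2 · 11/17 = π_1 ⇒ π_2 · 11/17 = π_1 · 5/18 ⇒ π_2/π_1 = (5/18)/(11/17) = 85/198. Together with π_1 + π_2 = 1:
  π_1 = (11/17)/(5/18 + 11/17) = (11/17)/(283/306) = 198/283,
  π_2 = (5/18)/(5/18 + 11/17) = (5/18)/(283/306) = 85/283.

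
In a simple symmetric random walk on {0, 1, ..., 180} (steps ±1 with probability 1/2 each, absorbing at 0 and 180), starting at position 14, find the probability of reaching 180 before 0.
P(hit 180 before 0) = 14/180 = 7/90

Let u_k = P(hit 180 before 0 | start at k). Then u_0 = 0, u_180 = 1, and u_k = u_{k-1}/2 + u_{k+1}/2 for 1 ≤ k ≤ 179. This harmonic recurrence is solved by u_k = k/180, giving u_14 = 14/180 = 7/90.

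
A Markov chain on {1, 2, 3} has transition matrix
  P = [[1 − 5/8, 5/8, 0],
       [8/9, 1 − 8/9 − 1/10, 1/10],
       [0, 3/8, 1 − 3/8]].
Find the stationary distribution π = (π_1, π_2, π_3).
π = (64/121, 45/121, 12/121)

This is a birth-death chain on three states, which satisfies detailed balance: π_1 · P_{12} = π_2 · P_{21} and π_2 · P_{23} = π_3 · P_{32}.
From π_1 · 5/8 = π_2 · 8/9: π_2/π_1 = (5/8)/(8/9) = 45/64.
From π_2 · 1/10 = π_3 · 3/8: π_3/π_2 = (1/10)/(3/8) = 4/15.
Take π_1 proportional to 1; then unnormalized π = (1, 45/64, 3/16). Normalize by dividing by the sum 121/64:
  π = (64/121, 45/121, 12/121).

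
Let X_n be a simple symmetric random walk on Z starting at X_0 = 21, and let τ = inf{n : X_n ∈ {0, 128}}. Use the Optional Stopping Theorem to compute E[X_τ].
E[X_τ] = 21

X_n is a martingale and τ is a bounded-mean stopping time (indeed τ is finite a.s. with bounded expectation since the walk is in a bounded region). By the OST, E[X_τ] = E[X_0] = 21. Equivalently: E[X_τ] = 128 · P(hit 128 first) + 0 · P(hit 0 first) = 128 · (21/128) = 21.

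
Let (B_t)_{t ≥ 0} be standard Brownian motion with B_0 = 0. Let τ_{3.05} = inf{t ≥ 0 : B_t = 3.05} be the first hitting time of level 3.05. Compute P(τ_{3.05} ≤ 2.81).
P(τ_{3.05} ≤ 2.81) = 2(1 − Φ(3.05/√2.81)) = 2(1 − Φ(1.8195)) ≈ 0.0688

By the reflection principle for standard BM, P(τ_b ≤ t) = 2 · P(B_t ≥ b). Since B_t ~ N(0, t), P(B_t ≥ 3.05) = 1 − Φ(3.05/√t) = 1 − Φ(3.05/√2.81) = 1 − Φ(1.8195) ≈ 0.03442. Doubling: P(τ_{3.05} ≤ 2.81) ≈ 2 · 0.03442 = 0.06884 ≈ 0.0688.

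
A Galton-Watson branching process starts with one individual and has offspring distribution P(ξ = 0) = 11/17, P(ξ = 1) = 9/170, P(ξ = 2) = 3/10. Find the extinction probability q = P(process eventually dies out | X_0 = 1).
q = 1

Mean offspring μ = 0·11/17 + 1·9/170 + 2·3/10 = 111/170 ≤ 1. For μ ≤ 1 with offspring not concentrated at 1, the Galton-Watson process goes extinct almost surely, so q = 1.
(Algebraic check: The pgf is f(s) = 11/17 + 9/170·s + 3/10·s². The extinction probability q is the smallest fixed point of f in [0, 1]. Setting s = f(s):
  3/10·s² + (9/170 − 1)·s + 11/17 = 0
  3/10·s² − (11/17 + 3/10)·s + 11/17 = 0
which factors as (s − 1)·(3/10·s − 11/17) = 0, giving roots s = 1 and s = (11/17)/(3/10) = 110/51. Since 110/51 ≥ 1, the smallest root in [0, 1] is s = 1.)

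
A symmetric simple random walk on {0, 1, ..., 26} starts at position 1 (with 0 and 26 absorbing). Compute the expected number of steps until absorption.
E[τ | X_0 = 1] = 25

Let v_k = E[τ | X_0 = k]. Boundary: v_0 = v_26 = 0. Recurrence: v_k = 1 + (v_{k-1} + v_{k+1})/2 for 1 ≤ k ≤ 25. The particular solution to v_k − (v_{k-1} + v_{k+1})/2 = 1 is v_k = −k^2. Adding homogeneous solution A + B k and matching boundaries gives v_k = k (26 − k). Substituting k = 1: v_1 = 1 · 25 = 25.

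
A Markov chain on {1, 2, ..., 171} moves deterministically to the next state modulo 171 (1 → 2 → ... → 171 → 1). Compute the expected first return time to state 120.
E[T_120 | X_0 = 120] = 171

The chain cycles deterministically, so starting at state 120 it returns in exactly 171 steps. Equivalently, the stationary distribution is uniform π_j = 1/171 for every state j, so by Kac's formula E[T_120] = 1/π_120 = 171.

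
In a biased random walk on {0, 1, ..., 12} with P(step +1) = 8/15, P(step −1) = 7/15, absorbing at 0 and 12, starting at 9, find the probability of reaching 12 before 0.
P(hit 12 before 0) = (1 − (7/8)^9) / (1 − (7/8)^12) = 284369408/324723015

Let u_k denote P(reach 12 before 0 | start at k). Boundary: u_0 = 0, u_12 = 1. Recurrence: u_k = 8/15·u_{k+1} + 7/15·u_{k-1} for 1 ≤ k ≤ 11. Try u_k = A + B·r^k with r = q/p = (7/15)/(8/15) = 7/8. Substitution satisfies the recurrence; boundary conditions give:
  u_k = (1 − r^k) / (1 − r^N) = (1 − (7/8)^9) / (1 − (7/8)^12) = 284369408/324723015.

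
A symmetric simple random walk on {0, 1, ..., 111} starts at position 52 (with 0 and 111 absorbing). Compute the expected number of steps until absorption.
E[τ | X_0 = 52] = 3068

Let v_k = E[τ | X_0 = k]. Boundary: v_0 = v_111 = 0. Recurrence: v_k = 1 + (v_{k-1} + v_{k+1})/2 for 1 ≤ k ≤ 110. The particular solution to v_k − (v_{k-1} + v_{k+1})/2 = 1 is v_k = −k^2. Adding homogeneous solution A + B k and matching boundaries gives v_k = k (111 − k). Substituting k = 52: v_52 = 52 · 59 = 3068.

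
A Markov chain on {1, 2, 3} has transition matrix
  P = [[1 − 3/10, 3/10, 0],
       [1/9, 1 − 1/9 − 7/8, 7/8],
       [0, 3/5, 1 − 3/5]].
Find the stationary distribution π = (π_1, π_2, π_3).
π = (80/611, 216/611, 315/611)

This is a birth-death chain on three states, which satisfies detailed balance: π_1 · P_{12} = π_2 · P_{21} and π_2 · P_{23} = π_3 · P_{32}.
From π_1 · 3/10 = π_2 · 1/9: π_2/π_1 = (3/10)/(1/9) = 27/10.
From π_2 · 7/8 = π_3 · 3/5: π_3/π_2 = (7/8)/(3/5) = 35/24.
Take π_1 proportional to 1; then unnormalized π = (1, 27/10, 63/16). Normalize by dividing by the sum 611/80:
  π = (80/611, 216/611, 315/611).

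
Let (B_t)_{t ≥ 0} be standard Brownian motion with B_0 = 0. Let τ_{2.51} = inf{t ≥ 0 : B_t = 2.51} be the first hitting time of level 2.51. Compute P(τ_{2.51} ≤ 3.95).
P(τ_{2.51} ≤ 3.95) = 2(1 − Φ(2.51/√3.95)) = 2(1 − Φ(1.2629)) ≈ 0.2066

By the reflection principle for standard BM, P(τ_b ≤ t) = 2 · P(B_t ≥ b). Since B_t ~ N(0, t), P(B_t ≥ 2.51) = 1 − Φ(2.51/√t) = 1 − Φ(2.51/√3.95) = 1 − Φ(1.2629) ≈ 0.10331. Doubling: P(τ_{2.51} ≤ 3.95) ≈ 2 · 0.10331 = 0.20662 ≈ 0.2066.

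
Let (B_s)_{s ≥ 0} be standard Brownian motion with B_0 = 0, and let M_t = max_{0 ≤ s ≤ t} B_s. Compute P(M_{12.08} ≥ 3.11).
P(M_{12.08} ≥ 3.11) = 2·P(B_{12.08} ≥ 3.11) = 2(1 − Φ(3.11/√12.08)) ≈ 0.3709

By the reflection principle for Brownian motion, P(M_t ≥ a) = 2 · P(B_t ≥ a) for a ≥ 0. Since B_t ~ N(0, t), P(B_t ≥ 3.11) = 1 − Φ(3.11/√t) = 1 − Φ(3.11/√12.08) = 1 − Φ(0.8948). So
  P(M_{12.08} ≥ 3.11) = 2(1 − Φ(0.8948)) ≈ 0.3709.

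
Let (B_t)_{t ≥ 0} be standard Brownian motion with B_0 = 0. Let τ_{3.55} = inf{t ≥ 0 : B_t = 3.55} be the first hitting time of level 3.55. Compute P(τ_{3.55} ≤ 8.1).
P(τ_{3.55} ≤ 8.1) = 2(1 − Φ(3.55/√8.1)) = 2(1 − Φ(1.2473)) ≈ 0.2123

By the reflection principle for standard BM, P(τ_b ≤ t) = 2 · P(B_t ≥ b). Since B_t ~ N(0, t), P(B_t ≥ 3.55) = 1 − Φ(3.55/√t) = 1 − Φ(3.55/√8.1) = 1 − Φ(1.2473) ≈ 0.10614. Doubling: P(τ_{3.55} ≤ 8.1) ≈ 2 · 0.10614 = 0.21228 ≈ 0.2123.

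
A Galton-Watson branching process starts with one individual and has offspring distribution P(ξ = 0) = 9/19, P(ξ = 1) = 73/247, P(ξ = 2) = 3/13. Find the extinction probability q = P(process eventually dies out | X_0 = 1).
q = 1

Mean offspring μ = 0·9/19 + 1·73/247 + 2·3/13 = 187/247 ≤ 1. For μ ≤ 1 with offspring not concentrated at 1, the Galton-Watson process goes extinct almost surely, so q = 1.
(Algebraic check: The pgf is f(s) = 9/19 + 73/247·s + 3/13·s². The extinction probability q is the smallest fixed point of f in [0, 1]. Setting s = f(s):
  3/13·s² + (73/247 − 1)·s + 9/19 = 0
  3/13·s² − (9/19 + 3/13)·s + 9/19 = 0
which factors as (s − 1)·(3/13·s − 9/19) = 0, giving roots s = 1 and s = (9/19)/(3/13) = 39/19. Since 39/19 ≥ 1, the smallest root in [0, 1] is s = 1.)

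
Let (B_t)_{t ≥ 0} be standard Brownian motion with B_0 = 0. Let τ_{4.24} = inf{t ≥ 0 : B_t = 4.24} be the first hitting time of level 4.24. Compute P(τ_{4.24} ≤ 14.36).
P(τ_{4.24} ≤ 14.36) = 2(1 − Φ(4.24/√14.36)) = 2(1 − Φ(1.1189)) ≈ 0.2632

By the reflection principle for standard BM, P(τ_b ≤ t) = 2 · P(B_t ≥ b). Since B_t ~ N(0, t), P(B_t ≥ 4.24) = 1 − Φ(4.24/√t) = 1 − Φ(4.24/√14.36) = 1 − Φ(1.1189) ≈ 0.13159. Doubling: P(τ_{4.24} ≤ 14.36) ≈ 2 · 0.13159 = 0.26318 ≈ 0.2632.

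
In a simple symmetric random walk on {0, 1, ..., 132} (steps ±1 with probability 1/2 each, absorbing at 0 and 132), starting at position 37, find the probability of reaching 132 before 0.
P(hit 132 before 0) = 37/132

Let u_k = P(hit 132 before 0 | start at k). Then u_0 = 0, u_132 = 1, and u_k = u_{k-1}/2 + u_{k+1}/2 for 1 ≤ k ≤ 131. This harmonic recurrence is solved by u_k = k/132, giving u_37 = 37/132.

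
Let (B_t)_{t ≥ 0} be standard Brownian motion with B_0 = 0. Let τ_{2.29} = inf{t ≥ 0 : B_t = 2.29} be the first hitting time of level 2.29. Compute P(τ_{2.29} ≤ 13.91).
P(τ_{2.29} ≤ 13.91) = 2(1 − Φ(2.29/√13.91)) = 2(1 − Φ(0.6140)) ≈ 0.5392

By the reflection principle for standard BM, P(τ_b ≤ t) = 2 · P(B_t ≥ b). Since B_t ~ N(0, t), P(B_t ≥ 2.29) = 1 − Φ(2.29/√t) = 1 − Φ(2.29/√13.91) = 1 − Φ(0.6140) ≈ 0.26961. Doubling: P(τ_{2.29} ≤ 13.91) ≈ 2 · 0.26961 = 0.53922 ≈ 0.5392.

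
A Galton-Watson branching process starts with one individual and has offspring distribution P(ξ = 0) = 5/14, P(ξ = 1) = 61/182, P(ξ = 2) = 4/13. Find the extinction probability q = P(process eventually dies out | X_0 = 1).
q = 1

Mean offspring μ = 0·5/14 + 1·61/182 + 2·4/13 = 173/182 ≤ 1. For μ ≤ 1 with offspring not concentrated at 1, the Galton-Watson process goes extinct almost surely, so q = 1.
(Algebraic check: The pgf is f(s) = 5/14 + 61/182·s + 4/13·s². The extinction probability q is the smallest fixed point of f in [0, 1]. Setting s = f(s):
  4/13·s² + (61/182 − 1)·s + 5/14 = 0
  4/13·s² − (5/14 + 4/13)·s + 5/14 = 0
which factors as (s − 1)·(4/13·s − 5/14) = 0, giving roots s = 1 and s = (5/14)/(4/13) = 65/56. Since 65/56 ≥ 1, the smallest root in [0, 1] is s = 1.)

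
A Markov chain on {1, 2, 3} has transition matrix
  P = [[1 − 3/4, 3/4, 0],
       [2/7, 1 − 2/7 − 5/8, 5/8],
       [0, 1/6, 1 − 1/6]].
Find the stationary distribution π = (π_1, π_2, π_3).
π = (32/431, 84/431, 315/431)

This is a birth-death chain on three states, which satisfies detailed balance: π_1 · P_{12} = π_2 · P_{21} and π_2 · P_{23} = π_3 · P_{32}.
From π_1 · 3/4 = π_2 · 2/7: π_2/π_1 = (3/4)/(2/7) = 21/8.
From π_2 · 5/8 = π_3 · 1/6: π_3/π_2 = (5/8)/(1/6) = 15/4.
Take π_1 proportional to 1; then unnormalized π = (1, 21/8, 315/32). Normalize by dividing by the sum 431/32:
  π = (32/431, 84/431, 315/431).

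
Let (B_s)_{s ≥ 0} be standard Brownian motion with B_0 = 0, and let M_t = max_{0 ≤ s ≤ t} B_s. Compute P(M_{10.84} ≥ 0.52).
P(M_{10.84} ≥ 0.52) = 2·P(B_{10.84} ≥ 0.52) = 2(1 − Φ(0.52/√10.84)) ≈ 0.8745

By the reflection principle for Brownian motion, P(M_t ≥ a) = 2 · P(B_t ≥ a) for a ≥ 0. Since B_t ~ N(0, t), P(B_t ≥ 0.52) = 1 − Φ(0.52/√t) = 1 − Φ(0.52/√10.84) = 1 − Φ(0.1579). So
  P(M_{10.84} ≥ 0.52) = 2(1 − Φ(0.1579)) ≈ 0.8745.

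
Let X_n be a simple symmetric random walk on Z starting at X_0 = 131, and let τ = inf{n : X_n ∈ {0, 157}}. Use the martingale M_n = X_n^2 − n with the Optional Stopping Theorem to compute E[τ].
E[τ] = 3406

M_n = X_n^2 − n is a martingale (since E[X_{n+1}^2 | F_n] = X_n^2 + 1). By OST (τ has finite mean in a bounded region), E[M_τ] = E[M_0] = X_0^2 − 0 = 131^2 = 17161. Also E[M_τ] = E[X_τ^2] − E[τ]. The walk exits at 0 or 157, with P(hit 157 first) = 131/157, so E[X_τ^2] = 157^2 · 131/157 + 0 = 20567. Thus E[τ] = E[X_τ^2] − E[M_τ] = 20567 − 17161 = 3406 = 131(157 − 131) = 3406.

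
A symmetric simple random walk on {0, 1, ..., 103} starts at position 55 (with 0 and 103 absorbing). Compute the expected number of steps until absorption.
E[τ | X_0 = 55] = 2640

Let v_k = E[τ | X_0 = k]. Boundary: v_0 = v_103 = 0. Recurrence: v_k = 1 + (v_{k-1} + v_{k+1})/2 for 1 ≤ k ≤ 102. The particular solution to v_k − (v_{k-1} + v_{k+1})/2 = 1 is v_k = −k^2. Adding homogeneous solution A + B k and matching boundaries gives v_k = k (103 − k). Substituting k = 55: v_55 = 55 · 48 = 2640.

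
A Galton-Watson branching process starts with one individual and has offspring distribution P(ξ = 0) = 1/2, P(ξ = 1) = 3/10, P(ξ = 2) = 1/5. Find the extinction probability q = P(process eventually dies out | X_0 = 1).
q = 1

Mean offspring μ = 0·1/2 + 1·3/10 + 2·1/5 = 7/10 ≤ 1. For μ ≤ 1 with offspring not concentrated at 1, the Galton-Watson process goes extinct almost surely, so q = 1.
(Algebraic check: The pgf is f(s) = 1/2 + 3/10·s + 1/5·s². The extinction probability q is the smallest fixed point of f in [0, 1]. Setting s = f(s):
  1/5·s² + (3/10 − 1)·s + 1/2 = 0
  1/5·s² − (1/2 + 1/5)·s + 1/2 = 0
which factors as (s − 1)·(1/5·s − 1/2) = 0, giving roots s = 1 and s = (1/2)/(1/5) = 5/2. Since 5/2 ≥ 1, the smallest root in [0, 1] is s = 1.)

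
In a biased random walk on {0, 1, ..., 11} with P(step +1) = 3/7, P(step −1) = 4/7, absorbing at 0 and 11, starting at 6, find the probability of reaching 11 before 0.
P(hit 11 before 0) = (1 − (4/3)^6) / (1 − (4/3)^11) = 818181/4017157

Let u_k denote P(reach 11 before 0 | start at k). Boundary: u_0 = 0, u_11 = 1. Recurrence: u_k = 3/7·u_{k+1} + 4/7·u_{k-1} for 1 ≤ k ≤ 10. Try u_k = A + B·r^k with r = q/p = (4/7)/(3/7) = 4/3. Substitution satisfies the recurrence; boundary conditions give:
  u_k = (1 − r^k) / (1 − r^N) = (1 − (4/3)^6) / (1 − (4/3)^11) = 818181/4017157.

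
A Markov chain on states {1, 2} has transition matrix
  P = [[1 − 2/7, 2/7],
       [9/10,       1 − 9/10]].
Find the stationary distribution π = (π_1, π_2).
π_1 = 63/83, π_2 = 20/83

Solve πP = π with π_1 + π_2 = 1. From πP = π: π_1 · (1 − 2/7) + π_2 · 9/10 = π_1 ⇒ π_2 · 9/10 = π_1 · 2/7 ⇒ π_2/π_1 = (2/7)/(9/10) = 20/63. Together with π_1 + π_2 = 1:
  π_1 = (9/10)/(2/7 + 9/10) = (9/10)/(83/70) = 63/83,
  π_2 = (2/7)/(2/7 + 9/10) = (2/7)/(83/70) = 20/83.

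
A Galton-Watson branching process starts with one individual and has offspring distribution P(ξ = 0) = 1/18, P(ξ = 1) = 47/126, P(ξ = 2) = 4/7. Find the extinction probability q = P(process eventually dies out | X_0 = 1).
q = 7/72

The pgf is f(s) = 1/18 + 47/126·s + 4/7·s². The extinction probability q is the smallest fixed point of f in [0, 1]. Setting s = f(s):
  4/7·s² + (47/126 − 1)·s + 1/18 = 0
  4/7·s² − (1/18 + 4/7)·s + 1/18 = 0
which factors as (s − 1)·(4/7·s − 1/18) = 0, giving roots s = 1 and s = (1/18)/(4/7) = 7/72.
Mean offspring μ = 47/126 + 2·4/7 = 191/126 > 1 (supercritical), so q < 1. The extinction probability is the smaller root: q = (1/18)/(4/7) = 7/72.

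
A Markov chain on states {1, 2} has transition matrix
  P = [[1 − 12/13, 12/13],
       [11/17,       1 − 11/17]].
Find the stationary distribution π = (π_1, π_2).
π_1 = 143/347, π_2 = 204/347

Solve πP = π with π_1 + π_2 = 1. From πP = π: π_1 · (1 − 12/13) + π_2 · 11/17 = π_1 ⇒ π_2 · 11/17 = π_1 · 12/13 ⇒ π_2/π_1 = (12/13)/(11/17) = 204/143. Together with π_1 + π_2 = 1:
  π_1 = (11/17)/(12/13 + 11/17) = (11/17)/(347/221) = 143/347,
  π_2 = (12/13)/(12/13 + 11/17) = (12/13)/(347/221) = 204/347.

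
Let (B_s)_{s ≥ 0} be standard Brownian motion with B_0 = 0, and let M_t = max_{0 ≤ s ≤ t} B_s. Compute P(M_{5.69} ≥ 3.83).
P(M_{5.69} ≥ 3.83) = 2·P(B_{5.69} ≥ 3.83) = 2(1 − Φ(3.83/√5.69)) ≈ 0.1084

By the reflection principle for Brownian motion, P(M_t ≥ a) = 2 · P(B_t ≥ a) for a ≥ 0. Since B_t ~ N(0, t), P(B_t ≥ 3.83) = 1 − Φ(3.83/√t) = 1 − Φ(3.83/√5.69) = 1 − Φ(1.6056). So
  P(M_{5.69} ≥ 3.83) = 2(1 − Φ(1.6056)) ≈ 0.1084.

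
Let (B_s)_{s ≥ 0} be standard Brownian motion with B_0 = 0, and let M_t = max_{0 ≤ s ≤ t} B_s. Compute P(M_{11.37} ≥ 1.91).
P(M_{11.37} ≥ 1.91) = 2·P(B_{11.37} ≥ 1.91) = 2(1 − Φ(1.91/√11.37)) ≈ 0.5711

By the reflection principle for Brownian motion, P(M_t ≥ a) = 2 · P(B_t ≥ a) for a ≥ 0. Since B_t ~ N(0, t), P(B_t ≥ 1.91) = 1 − Φ(1.91/√t) = 1 − Φ(1.91/√11.37) = 1 − Φ(0.5664). So
  P(M_{11.37} ≥ 1.91) = 2(1 − Φ(0.5664)) ≈ 0.5711.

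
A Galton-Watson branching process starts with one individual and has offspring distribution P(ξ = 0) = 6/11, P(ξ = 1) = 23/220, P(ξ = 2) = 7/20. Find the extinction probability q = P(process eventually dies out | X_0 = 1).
q = 1

Mean offspring μ = 0·6/11 + 1·23/220 + 2·7/20 = 177/220 ≤ 1. For μ ≤ 1 with offspring not concentrated at 1, the Galton-Watson process goes extinct almost surely, so q = 1.
(Algebraic check: The pgf is f(s) = 6/11 + 23/220·s + 7/20·s². The extinction probability q is the smallest fixed point of f in [0, 1]. Setting s = f(s):
  7/20·s² + (23/220 − 1)·s + 6/11 = 0
  7/20·s² − (6/11 + 7/20)·s + 6/11 = 0
which factors as (s − 1)·(7/20·s − 6/11) = 0, giving roots s = 1 and s = (6/11)/(7/20) = 120/77. Since 120/77 ≥ 1, the smallest root in [0, 1] is s = 1.)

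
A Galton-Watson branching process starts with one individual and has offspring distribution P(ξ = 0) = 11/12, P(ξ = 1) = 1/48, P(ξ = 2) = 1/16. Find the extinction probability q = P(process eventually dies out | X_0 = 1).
q = 1

Mean offspring μ = 0·11/12 + 1·1/48 + 2·1/16 = 7/48 ≤ 1. For μ ≤ 1 with offspring not concentrated at 1, the Galton-Watson process goes extinct almost surely, so q = 1.
(Algebraic check: The pgf is f(s) = 11/12 + 1/48·s + 1/16·s². The extinction probability q is the smallest fixed point of f in [0, 1]. Setting s = f(s):
  1/16·s² + (1/48 − 1)·s + 11/12 = 0
  1/16·s² − (11/12 + 1/16)·s + 11/12 = 0
which factors as (s − 1)·(1/16·s − 11/12) = 0, giving roots s = 1 and s = (11/12)/(1/16) = 44/3. Since 44/3 ≥ 1, the smallest root in [0, 1] is s = 1.)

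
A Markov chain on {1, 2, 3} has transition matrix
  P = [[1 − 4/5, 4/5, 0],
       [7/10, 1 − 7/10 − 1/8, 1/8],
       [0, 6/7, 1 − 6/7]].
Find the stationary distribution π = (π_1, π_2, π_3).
π = (42/97, 48/97, 7/97)

This is a birth-death chain on three states, which satisfies detailed balance: π_1 · P_{12} = π_2 · P_{21} and π_2 · P_{23} = π_3 · P_{32}.
From π_1 · 4/5 = π_2 · 7/10: π_2/π_1 = (4/5)/(7/10) = 8/7.
From π_2 · 1/8 = π_3 · 6/7: π_3/π_2 = (1/8)/(6/7) = 7/48.
Take π_1 proportional to 1; then unnormalized π = (1, 8/7, 1/6). Normalize by dividing by the sum 97/42:
  π = (42/97, 48/97, 7/97).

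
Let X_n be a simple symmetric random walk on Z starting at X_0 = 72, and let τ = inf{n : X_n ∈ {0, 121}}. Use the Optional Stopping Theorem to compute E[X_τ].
E[X_τ] = 72

X_n is a martingale and τ is a bounded-mean stopping time (indeed τ is finite a.s. with bounded expectation since the walk is in a bounded region). By the OST, E[X_τ] = E[X_0] = 72. Equivalently: E[X_τ] = 121 · P(hit 121 first) + 0 · P(hit 0 first) = 121 · (72/121) = 72.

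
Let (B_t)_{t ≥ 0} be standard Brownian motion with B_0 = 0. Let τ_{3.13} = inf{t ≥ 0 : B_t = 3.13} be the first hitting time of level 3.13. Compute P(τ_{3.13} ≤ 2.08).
P(τ_{3.13} ≤ 2.08) = 2(1 − Φ(3.13/√2.08)) = 2(1 − Φ(2.1703)) ≈ 0.0300

By the reflection principle for standard BM, P(τ_b ≤ t) = 2 · P(B_t ≥ b). Since B_t ~ N(0, t), P(B_t ≥ 3.13) = 1 − Φ(3.13/√t) = 1 − Φ(3.13/√2.08) = 1 − Φ(2.1703) ≈ 0.01499. Doubling: P(τ_{3.13} ≤ 2.08) ≈ 2 · 0.01499 = 0.02998 ≈ 0.0300.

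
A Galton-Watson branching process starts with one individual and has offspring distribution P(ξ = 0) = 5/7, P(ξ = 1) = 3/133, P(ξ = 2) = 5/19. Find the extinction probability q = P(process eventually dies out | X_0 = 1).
q = 1

Mean offspring μ = 0·5/7 + 1·3/133 + 2·5/19 = 73/133 ≤ 1. For μ ≤ 1 with offspring not concentrated at 1, the Galton-Watson process goes extinct almost surely, so q = 1.
(Algebraic check: The pgf is f(s) = 5/7 + 3/133·s + 5/19·s². The extinction probability q is the smallest fixed point of f in [0, 1]. Setting s = f(s):
  5/19·s² + (3/133 − 1)·s + 5/7 = 0
  5/19·s² − (5/7 + 5/19)·s + 5/7 = 0
which factors as (s − 1)·(5/19·s − 5/7) = 0, giving roots s = 1 and s = (5/7)/(5/19) = 19/7. Since 19/7 ≥ 1, the smallest root in [0, 1] is s = 1.)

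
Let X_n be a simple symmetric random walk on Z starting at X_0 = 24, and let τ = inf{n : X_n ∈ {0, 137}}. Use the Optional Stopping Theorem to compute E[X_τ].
E[X_τ] = 24

X_n is a martingale and τ is a bounded-mean stopping time (indeed τ is finite a.s. with bounded expectation since the walk is in a bounded region). By the OST, E[X_τ] = E[X_0] = 24. Equivalently: E[X_τ] = 137 · P(hit 137 first) + 0 · P(hit 0 first) = 137 · (24/137) = 24.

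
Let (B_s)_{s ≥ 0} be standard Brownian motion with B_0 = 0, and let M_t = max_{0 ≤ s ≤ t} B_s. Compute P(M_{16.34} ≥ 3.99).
P(M_{16.34} ≥ 3.99) = 2·P(B_{16.34} ≥ 3.99) = 2(1 − Φ(3.99/√16.34)) ≈ 0.3236

By the reflection principle for Brownian motion, P(M_t ≥ a) = 2 · P(B_t ≥ a) for a ≥ 0. Since B_t ~ N(0, t), P(B_t ≥ 3.99) = 1 − Φ(3.99/√t) = 1 − Φ(3.99/√16.34) = 1 − Φ(0.9871). So
  P(M_{16.34} ≥ 3.99) = 2(1 − Φ(0.9871)) ≈ 0.3236.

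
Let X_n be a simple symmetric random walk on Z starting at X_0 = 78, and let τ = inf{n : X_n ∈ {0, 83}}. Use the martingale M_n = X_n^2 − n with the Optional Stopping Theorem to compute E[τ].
E[τ] = 390

M_n = X_n^2 − n is a martingale (since E[X_{n+1}^2 | F_n] = X_n^2 + 1). By OST (τ has finite mean in a bounded region), E[M_τ] = E[M_0] = X_0^2 − 0 = 78^2 = 6084. Also E[M_τ] = E[X_τ^2] − E[τ]. The walk exits at 0 or 83, with P(hit 83 first) = 78/83, so E[X_τ^2] = 83^2 · 78/83 + 0 = 6474. Thus E[τ] = E[X_τ^2] − E[M_τ] = 6474 − 6084 = 390 = 78(83 − 78) = 390.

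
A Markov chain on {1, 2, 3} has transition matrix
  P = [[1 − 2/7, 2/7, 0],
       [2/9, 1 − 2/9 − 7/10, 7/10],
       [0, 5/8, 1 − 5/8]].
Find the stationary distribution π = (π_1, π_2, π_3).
π = (175/652, 225/652, 63/163)

This is a birth-death chain on three states, which satisfies detailed balance: π_1 · P_{12} = π_2 · P_{21} and π_2 · P_{23} = π_3 · P_{32}.
From π_1 · 2/7 = π_2 · 2/9: π_2/π_1 = (2/7)/(2/9) = 9/7.
From π_2 · 7/10 = π_3 · 5/8: π_3/π_2 = (7/10)/(5/8) = 28/25.
Take π_1 proportional to 1; then unnormalized π = (1, 9/7, 36/25). Normalize by dividing by the sum 652/175:
  π = (175/652, 225/652, 63/163).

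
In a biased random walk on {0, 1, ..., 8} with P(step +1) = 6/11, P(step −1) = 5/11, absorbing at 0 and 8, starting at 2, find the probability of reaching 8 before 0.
P(hit 8 before 0) = (1 − (5/6)^2) / (1 − (5/6)^8) = 46656/117181

Let u_k denote P(reach 8 before 0 | start at k). Boundary: u_0 = 0, u_8 = 1. Recurrence: u_k = 6/11·u_{k+1} + 5/11·u_{k-1} for 1 ≤ k ≤ 7. Try u_k = A + B·r^k with r = q/p = (5/11)/(6/11) = 5/6. Substitution satisfies the recurrence; boundary conditions give:
  u_k = (1 − r^k) / (1 − r^N) = (1 − (5/6)^2) / (1 − (5/6)^8) = 46656/117181.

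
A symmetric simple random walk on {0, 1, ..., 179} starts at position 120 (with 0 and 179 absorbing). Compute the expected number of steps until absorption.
E[τ | X_0 = 120] = 7080

Let v_k = E[τ | X_0 = k]. Boundary: v_0 = v_179 = 0. Recurrence: v_k = 1 + (v_{k-1} + v_{k+1})/2 for 1 ≤ k ≤ 178. The particular solution to v_k − (v_{k-1} + v_{k+1})/2 = 1 is v_k = −k^2. Adding homogeneous solution A + B k and matching boundaries gives v_k = k (179 − k). Substituting k = 120: v_120 = 120 · 59 = 7080.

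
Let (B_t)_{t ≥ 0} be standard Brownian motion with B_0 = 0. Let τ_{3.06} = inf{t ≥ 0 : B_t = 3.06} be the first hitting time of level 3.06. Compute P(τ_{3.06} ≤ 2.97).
P(τ_{3.06} ≤ 2.97) = 2(1 − Φ(3.06/√2.97)) = 2(1 − Φ(1.7756)) ≈ 0.0758

By the reflection principle for standard BM, P(τ_b ≤ t) = 2 · P(B_t ≥ b). Since B_t ~ N(0, t), P(B_t ≥ 3.06) = 1 − Φ(3.06/√t) = 1 − Φ(3.06/√2.97) = 1 − Φ(1.7756) ≈ 0.03790. Doubling: P(τ_{3.06} ≤ 2.97) ≈ 2 · 0.03790 = 0.07580 ≈ 0.0758.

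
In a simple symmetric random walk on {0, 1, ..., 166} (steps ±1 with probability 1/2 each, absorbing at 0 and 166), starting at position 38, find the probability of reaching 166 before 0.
P(hit 166 before 0) = 38/166 = 19/83

Let u_k = P(hit 166 before 0 | start at k). Then u_0 = 0, u_166 = 1, and u_k = u_{k-1}/2 + u_{k+1}/2 for 1 ≤ k ≤ 165. This harmonic recurrence is solved by u_k = k/166, giving u_38 = 38/166 = 19/83.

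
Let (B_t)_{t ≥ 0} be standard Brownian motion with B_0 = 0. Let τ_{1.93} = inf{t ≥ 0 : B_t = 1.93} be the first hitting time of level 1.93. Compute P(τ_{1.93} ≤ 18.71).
P(τ_{1.93} ≤ 18.71) = 2(1 − Φ(1.93/√18.71)) = 2(1 − Φ(0.4462)) ≈ 0.6555

By the reflection principle for standard BM, P(τ_b ≤ t) = 2 · P(B_t ≥ b). Since B_t ~ N(0, t), P(B_t ≥ 1.93) = 1 − Φ(1.93/√t) = 1 − Φ(1.93/√18.71) = 1 − Φ(0.4462) ≈ 0.32773. Doubling: P(τ_{1.93} ≤ 18.71) ≈ 2 · 0.32773 = 0.65546 ≈ 0.6555.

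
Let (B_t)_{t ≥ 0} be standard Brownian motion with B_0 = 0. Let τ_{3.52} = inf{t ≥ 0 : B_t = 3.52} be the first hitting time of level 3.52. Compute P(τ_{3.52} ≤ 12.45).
P(τ_{3.52} ≤ 12.45) = 2(1 − Φ(3.52/√12.45)) = 2(1 − Φ(0.9976)) ≈ 0.3185

By the reflection principle for standard BM, P(τ_b ≤ t) = 2 · P(B_t ≥ b). Since B_t ~ N(0, t), P(B_t ≥ 3.52) = 1 − Φ(3.52/√t) = 1 − Φ(3.52/√12.45) = 1 − Φ(0.9976) ≈ 0.15924. Doubling: P(τ_{3.52} ≤ 12.45) ≈ 2 · 0.15924 = 0.31848 ≈ 0.3185.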